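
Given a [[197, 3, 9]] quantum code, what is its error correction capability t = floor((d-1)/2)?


Code parameters: [[197, 3, 9]], distance d = 9.
Number of correctable errors = floor((d-1)/2)
= floor((9 - 1)/2)
= floor(8/2)
= 4

4


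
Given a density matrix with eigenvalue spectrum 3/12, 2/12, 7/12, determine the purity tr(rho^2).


tr(rho^2) = sum of eigenvalues squared
= (3/12)^2 + (2/12)^2 + (7/12)^2
= (9 + 4 + 49) / 144
= 62/144
= 0.4306

0.4306


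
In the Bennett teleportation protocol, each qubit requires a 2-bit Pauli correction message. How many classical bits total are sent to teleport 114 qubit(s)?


Quantum teleportation requires 2 classical bits per qubit teleported.
114 qubit(s) -> 2 * 114 = 228 classical bits

228


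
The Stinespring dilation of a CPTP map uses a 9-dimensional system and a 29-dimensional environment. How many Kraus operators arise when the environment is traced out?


Tracing out the environment in an orthonormal basis {|i>_E} gives Kraus operators K_i = <i|_E U |0>_E.
Number of Kraus operators = dim(H_env) = d_env
= 29

29


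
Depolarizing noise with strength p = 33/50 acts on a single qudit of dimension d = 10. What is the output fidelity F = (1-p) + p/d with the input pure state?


F = (1-p) + p/d
= (1 - 0.6600) + 0.6600/10
= 0.3400 + 0.0660
= 0.4060

0.4060


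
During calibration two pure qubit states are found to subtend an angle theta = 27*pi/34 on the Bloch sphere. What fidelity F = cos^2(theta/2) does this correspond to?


For states separated by angle theta on Bloch sphere:
F = cos^2(theta/2)
theta = 27*pi/34 = 2.4948
theta/2 = 1.2474
cos(theta/2) = 0.3178
F = 0.1010

0.1010


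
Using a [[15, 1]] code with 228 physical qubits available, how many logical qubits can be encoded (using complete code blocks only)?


Each code block uses 15 physical qubits for 1 logical qubit(s).
Number of complete blocks = floor(228 / 15) = 15
Logical qubits = 15 * 1
= 15

15


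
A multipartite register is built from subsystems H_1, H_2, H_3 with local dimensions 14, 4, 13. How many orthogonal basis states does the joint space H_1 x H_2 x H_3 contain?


dim(H_1 x H_2 x H_3) = 14 * 4 * 13
= 56 * 13
= 728

728


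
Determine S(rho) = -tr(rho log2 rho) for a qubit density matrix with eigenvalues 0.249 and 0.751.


S = -p*log2(p) - (1-p)*log2(1-p)
p = 0.2490, 1-p = 0.7510
= -0.2490 * log2(0.2490) - 0.7510 * log2(0.7510)
= -(-0.4994) - (-0.3102)
= 0.8097

0.8097


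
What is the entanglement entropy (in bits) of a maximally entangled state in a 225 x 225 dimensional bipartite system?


For a maximally entangled state in d x d:
S = log2(d) = log2(225)
= 7.8138

7.8138


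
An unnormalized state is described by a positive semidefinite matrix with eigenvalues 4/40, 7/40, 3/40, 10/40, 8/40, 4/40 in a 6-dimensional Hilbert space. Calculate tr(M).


tr(M) = sum of eigenvalues
= 4/40 + 7/40 + 3/40 + 10/40 + 8/40 + 4/40
= 36/40
= 0.9000

0.9000


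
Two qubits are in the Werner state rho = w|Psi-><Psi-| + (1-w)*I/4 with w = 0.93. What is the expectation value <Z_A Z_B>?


|Psi-> = (|01> - |10>)/sqrt(2)
For the pure Bell state, <Z_A Z_B> = -1 (Bell-state Pauli correlator).
The maximally-mixed part I/4 has tr(I/4 * P tensor P) = 0 for any traceless Pauli P.
So <Z_A Z_B>_rho = w * (-1) + (1 - w) * 0
= 0.93 * (-1)
= -0.9300

-0.9300


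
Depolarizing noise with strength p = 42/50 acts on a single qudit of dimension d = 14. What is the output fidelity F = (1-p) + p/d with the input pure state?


F = (1-p) + p/d
= (1 - 0.8400) + 0.8400/14
= 0.1600 + 0.0600
= 0.2200

0.2200


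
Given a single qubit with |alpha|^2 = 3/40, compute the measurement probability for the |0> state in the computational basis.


|alpha|^2 = 3/40 = 0.0750
|beta|^2 = 1 - 3/40 = 37/40 = 0.9250
P(|0>) = |alpha|^2 = 0.0750

0.0750


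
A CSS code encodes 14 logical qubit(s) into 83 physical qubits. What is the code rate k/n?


Code rate R = k/n
= 14/83
= 0.1687

0.1687


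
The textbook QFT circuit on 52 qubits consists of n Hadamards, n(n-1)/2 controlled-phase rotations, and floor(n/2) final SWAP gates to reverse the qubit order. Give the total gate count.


Hadamard gates: 52
Controlled rotations: n*(n-1)/2 = 52*51/2 = 1326
SWAP gates: floor(n/2) = floor(52/2) = 26
Total = 52 + 1326 + 26
= 1404

1404


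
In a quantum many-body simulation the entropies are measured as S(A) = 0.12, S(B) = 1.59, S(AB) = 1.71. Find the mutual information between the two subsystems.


I(A:B) = S(A) + S(B) - S(AB)
= 0.12 + 1.59 - 1.71
= 0.0000

0.0000


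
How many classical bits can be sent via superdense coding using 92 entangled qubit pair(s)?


Superdense coding allows 2 classical bits per shared entangled pair.
92 pair(s) -> 2 * 92 = 184 classical bits

184


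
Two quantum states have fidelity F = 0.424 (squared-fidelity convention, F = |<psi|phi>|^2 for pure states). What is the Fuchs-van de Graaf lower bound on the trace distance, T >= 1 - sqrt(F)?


Fuchs-van de Graaf (squared-fidelity convention): 1 - sqrt(F) <= T <= sqrt(1 - F).
Lower bound: T >= 1 - sqrt(F)
sqrt(F) = sqrt(0.424) = 0.6512
T >= 1 - 0.6512
T >= 0.3488

0.3488


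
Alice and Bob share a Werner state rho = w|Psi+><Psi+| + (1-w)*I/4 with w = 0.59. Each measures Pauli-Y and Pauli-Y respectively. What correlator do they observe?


|Psi+> = (|01> + |10>)/sqrt(2)
For the pure Bell state, <Y_A Y_B> = +1 (Bell-state Pauli correlator).
The maximally-mixed part I/4 has tr(I/4 * P tensor P) = 0 for any traceless Pauli P.
So <Y_A Y_B>_rho = w * (+1) + (1 - w) * 0
= 0.59 * (+1)
= 0.5900

0.5900


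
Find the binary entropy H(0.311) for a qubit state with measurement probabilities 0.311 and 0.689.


S = -p*log2(p) - (1-p)*log2(1-p)
p = 0.3110, 1-p = 0.6890
= -0.3110 * log2(0.3110) - 0.6890 * log2(0.6890)
= -(-0.5240) - (-0.3703)
= 0.8943

0.8943


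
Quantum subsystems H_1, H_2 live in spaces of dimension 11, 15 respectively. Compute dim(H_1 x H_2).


dim(H_1 x H_2) = 11 * 15
= 165

165


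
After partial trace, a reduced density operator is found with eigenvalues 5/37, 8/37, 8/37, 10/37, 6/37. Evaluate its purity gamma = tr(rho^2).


tr(rho^2) = sum of eigenvalues squared
= (5/37)^2 + (8/37)^2 + (8/37)^2 + (10/37)^2 + (6/37)^2
= (25 + 64 + 64 + 100 + 36) / 1369
= 289/1369
= 0.2111

0.2111


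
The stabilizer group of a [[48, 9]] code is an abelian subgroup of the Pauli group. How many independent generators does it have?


For an [[n,k]] stabilizer code:
Number of stabilizer generators = n - k
= 48 - 9
= 39

39


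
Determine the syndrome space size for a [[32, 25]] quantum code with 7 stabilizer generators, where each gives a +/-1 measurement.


Each stabilizer generator gives a binary (+1 or -1) measurement outcome.
With 7 independent generators:
Total syndromes = 2^7
= 128

128


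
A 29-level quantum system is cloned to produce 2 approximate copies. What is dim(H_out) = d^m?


Output space = H^(tensor 2) where dim(H) = 29
dim = 29^2
= 841

841


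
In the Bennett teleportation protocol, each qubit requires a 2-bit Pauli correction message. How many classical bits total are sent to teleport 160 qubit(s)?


Quantum teleportation requires 2 classical bits per qubit teleported.
160 qubit(s) -> 2 * 160 = 320 classical bits

320


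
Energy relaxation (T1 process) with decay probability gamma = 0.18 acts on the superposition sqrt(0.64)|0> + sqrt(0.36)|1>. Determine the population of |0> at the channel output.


For amplitude damping with parameter gamma on state sqrt(a)|0> + sqrt(b)|1>:
alpha^2 = 0.64, beta^2 = 0.36
P(|0>) = alpha^2 + gamma * beta^2
= 0.64 + 0.18 * 0.36
= 0.64 + 0.0648
= 0.7048

0.7048


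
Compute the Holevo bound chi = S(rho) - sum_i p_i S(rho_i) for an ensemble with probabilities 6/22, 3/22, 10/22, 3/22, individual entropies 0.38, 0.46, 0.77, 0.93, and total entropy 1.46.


chi = S(rho) - sum_i p_i * S(rho_i)
Weighted entropy = 6/22 * 0.38 + 3/22 * 0.46 + 10/22 * 0.77 + 3/22 * 0.93
= 0.6432
chi = 1.46 - 0.6432
= 0.8168

0.8168


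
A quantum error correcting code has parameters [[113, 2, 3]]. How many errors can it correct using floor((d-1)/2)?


Code parameters: [[113, 2, 3]], distance d = 3.
Number of correctable errors = floor((d-1)/2)
= floor((3 - 1)/2)
= floor(2/2)
= 1

1


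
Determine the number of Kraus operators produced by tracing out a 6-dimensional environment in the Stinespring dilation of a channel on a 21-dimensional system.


Tracing out the environment in an orthonormal basis {|i>_E} gives Kraus operators K_i = <i|_E U |0>_E.
Number of Kraus operators = dim(H_env) = d_env
= 6

6


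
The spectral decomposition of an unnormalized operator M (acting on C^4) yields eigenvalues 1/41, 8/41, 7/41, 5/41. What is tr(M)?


tr(M) = sum of eigenvalues
= 1/41 + 8/41 + 7/41 + 5/41
= 21/41
= 0.5122

0.5122


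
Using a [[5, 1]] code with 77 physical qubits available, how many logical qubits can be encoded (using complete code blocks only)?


Each code block uses 5 physical qubits for 1 logical qubit(s).
Number of complete blocks = floor(77 / 5) = 15
Logical qubits = 15 * 1
= 15

15


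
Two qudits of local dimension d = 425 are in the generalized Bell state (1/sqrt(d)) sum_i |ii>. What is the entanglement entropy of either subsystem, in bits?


For a maximally entangled state in d x d:
S = log2(d) = log2(425)
= 8.7313

8.7313


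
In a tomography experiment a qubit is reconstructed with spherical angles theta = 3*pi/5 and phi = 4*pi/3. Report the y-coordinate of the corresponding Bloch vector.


theta = 1.8850, phi = 4.1888
r_y = sin(theta)*sin(phi) = 0.9511 * -0.8660
r_y = -0.8236

-0.8236


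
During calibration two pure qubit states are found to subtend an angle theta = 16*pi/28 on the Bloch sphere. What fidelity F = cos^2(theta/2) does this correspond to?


For states separated by angle theta on Bloch sphere:
F = cos^2(theta/2)
theta = 16*pi/28 = 1.7952
theta/2 = 0.8976
cos(theta/2) = 0.6235
F = 0.3887

0.3887


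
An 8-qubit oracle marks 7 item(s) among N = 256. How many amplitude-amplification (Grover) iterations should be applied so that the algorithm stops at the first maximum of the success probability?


After j Grover iterations the success probability is P(j) = sin^2((2j+1)*theta), where sin(theta) = sqrt(k/N).
N = 2^8 = 256, k = 7
sin(theta) = sqrt(k/N) = 0.1653594569
theta = arcsin(sqrt(k/N)) = 0.1661224747 rad
P(j) reaches its first maximum when (2j+1)*theta is as close as possible to pi/2, i.e. j = round(pi/(4*theta) - 1/2).
pi/(4*theta) - 1/2 = 4.2278
(For comparison, the common estimate pi/4 * sqrt(N/k) = 4.7496; the exact maximiser is used here.)
Optimal iterations = 4

4


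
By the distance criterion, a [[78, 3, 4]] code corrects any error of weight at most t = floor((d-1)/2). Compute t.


Code parameters: [[78, 3, 4]], distance d = 4.
Number of correctable errors = floor((d-1)/2)
= floor((4 - 1)/2)
= floor(3/2)
= 1

1


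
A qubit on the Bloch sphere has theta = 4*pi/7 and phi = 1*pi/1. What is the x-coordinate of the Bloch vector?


theta = 1.7952, phi = 3.1416
r_x = sin(theta)*cos(phi) = 0.9749 * -1.0000
r_x = -0.9749

-0.9749


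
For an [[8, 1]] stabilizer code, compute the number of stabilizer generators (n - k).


For an [[n,k]] stabilizer code:
Number of stabilizer generators = n - k
= 8 - 1
= 7

7


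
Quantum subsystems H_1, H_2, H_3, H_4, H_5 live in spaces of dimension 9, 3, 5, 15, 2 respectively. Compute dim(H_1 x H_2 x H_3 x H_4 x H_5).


dim(H_1 x H_2 x H_3 x H_4 x H_5) = 9 * 3 * 5 * 15 * 2
= 27 * 5 * 15 * 2
= 135 * 15 * 2
= 2025 * 2
= 4050

4050


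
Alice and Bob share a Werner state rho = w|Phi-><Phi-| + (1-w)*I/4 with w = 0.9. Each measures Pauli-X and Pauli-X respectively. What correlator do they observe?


|Phi-> = (|00> - |11>)/sqrt(2)
For the pure Bell state, <X_A X_B> = -1 (Bell-state Pauli correlator).
The maximally-mixed part I/4 has tr(I/4 * P tensor P) = 0 for any traceless Pauli P.
So <X_A X_B>_rho = w * (-1) + (1 - w) * 0
= 0.9 * (-1)
= -0.9000

-0.9000


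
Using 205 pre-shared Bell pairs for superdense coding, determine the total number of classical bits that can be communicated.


Superdense coding allows 2 classical bits per shared entangled pair.
205 pair(s) -> 2 * 205 = 410 classical bits

410


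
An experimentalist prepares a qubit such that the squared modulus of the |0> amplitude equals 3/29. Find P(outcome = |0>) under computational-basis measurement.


|alpha|^2 = 3/29 = 0.1034
|beta|^2 = 1 - 3/29 = 26/29 = 0.8966
P(|0>) = |alpha|^2 = 0.1034

0.1034


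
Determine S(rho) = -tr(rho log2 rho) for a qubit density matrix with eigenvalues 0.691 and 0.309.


S = -p*log2(p) - (1-p)*log2(1-p)
p = 0.6910, 1-p = 0.3090
= -0.6910 * log2(0.6910) - 0.3090 * log2(0.3090)
= -(-0.3685) - (-0.5235)
= 0.8920

0.8920


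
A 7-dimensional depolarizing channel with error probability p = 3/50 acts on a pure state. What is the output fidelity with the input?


F = (1-p) + p/d
= (1 - 0.0600) + 0.0600/7
= 0.9400 + 0.0086
= 0.9486

0.9486


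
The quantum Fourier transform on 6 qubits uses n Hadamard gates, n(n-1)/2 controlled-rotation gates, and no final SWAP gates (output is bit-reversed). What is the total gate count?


Hadamard gates: 6
Controlled rotations: n*(n-1)/2 = 6*5/2 = 15
SWAP gates: 0 (omitted)
Total = 6 + 15
= 21

21


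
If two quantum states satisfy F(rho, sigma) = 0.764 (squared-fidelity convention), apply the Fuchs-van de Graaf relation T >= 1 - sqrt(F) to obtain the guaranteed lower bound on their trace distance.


Fuchs-van de Graaf (squared-fidelity convention): 1 - sqrt(F) <= T <= sqrt(1 - F).
Lower bound: T >= 1 - sqrt(F)
sqrt(F) = sqrt(0.764) = 0.8741
T >= 1 - 0.8741
T >= 0.1259

0.1259


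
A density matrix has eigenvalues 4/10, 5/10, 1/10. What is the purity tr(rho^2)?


tr(rho^2) = sum of eigenvalues squared
= (4/10)^2 + (5/10)^2 + (1/10)^2
= (16 + 25 + 1) / 100
= 42/100
= 0.4200

0.4200


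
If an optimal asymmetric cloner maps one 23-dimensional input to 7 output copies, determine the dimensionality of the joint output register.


Output space = H^(tensor 7) where dim(H) = 23
dim = 23^7
= 529 (after 2 factors)
= 12167 (after 3 factors)
= 279841 (after 4 factors)
= 6436343 (after 5 factors)
= 148035889 (after 6 factors)
= 3404825447 (after 7 factors)
= 3404825447

3404825447


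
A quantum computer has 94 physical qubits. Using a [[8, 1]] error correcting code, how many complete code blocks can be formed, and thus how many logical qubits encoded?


Each code block uses 8 physical qubits for 1 logical qubit(s).
Number of complete blocks = floor(94 / 8) = 11
Logical qubits = 11 * 1
= 11

11


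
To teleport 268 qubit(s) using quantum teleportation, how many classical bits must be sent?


Quantum teleportation requires 2 classical bits per qubit teleported.
268 qubit(s) -> 2 * 268 = 536 classical bits

536


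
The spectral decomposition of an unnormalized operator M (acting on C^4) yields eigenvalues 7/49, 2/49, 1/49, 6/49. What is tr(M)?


tr(M) = sum of eigenvalues
= 7/49 + 2/49 + 1/49 + 6/49
= 16/49
= 0.3265

0.3265


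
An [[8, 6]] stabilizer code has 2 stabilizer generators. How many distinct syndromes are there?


Each stabilizer generator gives a binary (+1 or -1) measurement outcome.
With 2 independent generators:
Total syndromes = 2^2
= 4

4


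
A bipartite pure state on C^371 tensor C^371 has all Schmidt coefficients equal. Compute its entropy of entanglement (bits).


For a maximally entangled state in d x d:
S = log2(d) = log2(371)
= 8.5353

8.5353


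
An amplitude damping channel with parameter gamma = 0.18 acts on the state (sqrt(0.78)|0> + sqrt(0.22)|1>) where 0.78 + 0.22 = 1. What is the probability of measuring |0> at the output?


For amplitude damping with parameter gamma on state sqrt(a)|0> + sqrt(b)|1>:
alpha^2 = 0.78, beta^2 = 0.22
P(|0>) = alpha^2 + gamma * beta^2
= 0.78 + 0.18 * 0.22
= 0.78 + 0.0396
= 0.8196

0.8196


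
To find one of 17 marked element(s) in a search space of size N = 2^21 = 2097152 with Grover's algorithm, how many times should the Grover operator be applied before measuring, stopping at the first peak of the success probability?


After j Grover iterations the success probability is P(j) = sin^2((2j+1)*theta), where sin(theta) = sqrt(k/N).
N = 2^21 = 2097152, k = 17
sin(theta) = sqrt(k/N) = 0.00284714448
theta = arcsin(sqrt(k/N)) = 0.002847148327 rad
P(j) reaches its first maximum when (2j+1)*theta is as close as possible to pi/2, i.e. j = round(pi/(4*theta) - 1/2).
pi/(4*theta) - 1/2 = 275.3543
(For comparison, the common estimate pi/4 * sqrt(N/k) = 275.8547; the exact maximiser is used here.)
Optimal iterations = 275

275


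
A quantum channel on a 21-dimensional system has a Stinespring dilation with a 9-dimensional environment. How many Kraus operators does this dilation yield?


Tracing out the environment in an orthonormal basis {|i>_E} gives Kraus operators K_i = <i|_E U |0>_E.
Number of Kraus operators = dim(H_env) = d_env
= 9

9


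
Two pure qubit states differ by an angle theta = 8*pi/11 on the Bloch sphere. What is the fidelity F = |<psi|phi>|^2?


For states separated by angle theta on Bloch sphere:
F = cos^2(theta/2)
theta = 8*pi/11 = 2.2848
theta/2 = 1.1424
cos(theta/2) = 0.4154
F = 0.1726

0.1726


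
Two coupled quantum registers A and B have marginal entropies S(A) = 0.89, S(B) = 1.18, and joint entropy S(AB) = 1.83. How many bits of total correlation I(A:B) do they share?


I(A:B) = S(A) + S(B) - S(AB)
= 0.89 + 1.18 - 1.83
= 0.2400

0.2400


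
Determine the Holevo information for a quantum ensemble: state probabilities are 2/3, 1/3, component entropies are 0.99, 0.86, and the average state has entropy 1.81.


chi = S(rho) - sum_i p_i * S(rho_i)
Weighted entropy = 2/3 * 0.99 + 1/3 * 0.86
= 0.9467
chi = 1.81 - 0.9467
= 0.8633

0.8633


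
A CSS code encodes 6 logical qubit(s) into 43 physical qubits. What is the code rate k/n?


Code rate R = k/n
= 6/43
= 0.1395

0.1395


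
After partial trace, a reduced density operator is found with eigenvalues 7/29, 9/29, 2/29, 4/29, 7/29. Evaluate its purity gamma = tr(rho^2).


tr(rho^2) = sum of eigenvalues squared
= (7/29)^2 + (9/29)^2 + (2/29)^2 + (4/29)^2 + (7/29)^2
= (49 + 81 + 4 + 16 + 49) / 841
= 199/841
= 0.2366

0.2366


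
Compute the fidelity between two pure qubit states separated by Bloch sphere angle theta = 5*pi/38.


For states separated by angle theta on Bloch sphere:
F = cos^2(theta/2)
theta = 5*pi/38 = 0.4134
theta/2 = 0.2067
cos(theta/2) = 0.9787
F = 0.9579

0.9579


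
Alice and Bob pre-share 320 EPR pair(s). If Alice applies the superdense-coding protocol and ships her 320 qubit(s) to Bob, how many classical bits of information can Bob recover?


Superdense coding allows 2 classical bits per shared entangled pair.
320 pair(s) -> 2 * 320 = 640 classical bits

640


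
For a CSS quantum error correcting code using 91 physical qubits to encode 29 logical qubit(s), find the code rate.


Code rate R = k/n
= 29/91
= 0.3187

0.3187


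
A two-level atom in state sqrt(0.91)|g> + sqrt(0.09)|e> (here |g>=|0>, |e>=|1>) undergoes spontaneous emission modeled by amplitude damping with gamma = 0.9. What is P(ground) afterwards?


For amplitude damping with parameter gamma on state sqrt(a)|0> + sqrt(b)|1>:
alpha^2 = 0.91, beta^2 = 0.09
P(|0>) = alpha^2 + gamma * beta^2
= 0.91 + 0.9 * 0.09
= 0.91 + 0.0810
= 0.9910

0.9910


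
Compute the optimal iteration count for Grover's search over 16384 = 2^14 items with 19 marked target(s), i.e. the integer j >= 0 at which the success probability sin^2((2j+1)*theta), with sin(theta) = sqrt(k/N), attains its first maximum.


After j Grover iterations the success probability is P(j) = sin^2((2j+1)*theta), where sin(theta) = sqrt(k/N).
N = 2^14 = 16384, k = 19
sin(theta) = sqrt(k/N) = 0.034053898
theta = arcsin(sqrt(k/N)) = 0.0340604833 rad
P(j) reaches its first maximum when (2j+1)*theta is as close as possible to pi/2, i.e. j = round(pi/(4*theta) - 1/2).
pi/(4*theta) - 1/2 = 22.5589
(For comparison, the common estimate pi/4 * sqrt(N/k) = 23.0634; the exact maximiser is used here.)
Optimal iterations = 23

23


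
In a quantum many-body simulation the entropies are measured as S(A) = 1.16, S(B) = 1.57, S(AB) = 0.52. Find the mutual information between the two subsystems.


I(A:B) = S(A) + S(B) - S(AB)
= 1.16 + 1.57 - 0.52
= 2.2100

2.2100


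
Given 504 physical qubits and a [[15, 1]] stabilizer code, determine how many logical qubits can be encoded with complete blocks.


Each code block uses 15 physical qubits for 1 logical qubit(s).
Number of complete blocks = floor(504 / 15) = 33
Logical qubits = 33 * 1
= 33

33


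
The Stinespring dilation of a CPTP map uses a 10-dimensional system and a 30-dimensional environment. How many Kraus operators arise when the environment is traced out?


Tracing out the environment in an orthonormal basis {|i>_E} gives Kraus operators K_i = <i|_E U |0>_E.
Number of Kraus operators = dim(H_env) = d_env
= 30

30


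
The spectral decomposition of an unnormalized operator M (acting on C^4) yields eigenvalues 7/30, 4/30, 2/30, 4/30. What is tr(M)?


tr(M) = sum of eigenvalues
= 7/30 + 4/30 + 2/30 + 4/30
= 17/30
= 0.5667

0.5667


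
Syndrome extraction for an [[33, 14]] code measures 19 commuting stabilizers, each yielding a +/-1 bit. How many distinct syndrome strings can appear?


Each stabilizer generator gives a binary (+1 or -1) measurement outcome.
With 19 independent generators:
Total syndromes = 2^19
= 524288

524288


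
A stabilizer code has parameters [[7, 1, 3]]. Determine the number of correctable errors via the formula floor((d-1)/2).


Code parameters: [[7, 1, 3]], distance d = 3.
Number of correctable errors = floor((d-1)/2)
= floor((3 - 1)/2)
= floor(2/2)
= 1

1


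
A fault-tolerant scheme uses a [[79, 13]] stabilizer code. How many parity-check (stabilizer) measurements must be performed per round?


For an [[n,k]] stabilizer code:
Number of stabilizer generators = n - k
= 79 - 13
= 66

66


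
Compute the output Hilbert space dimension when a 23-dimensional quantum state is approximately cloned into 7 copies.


Output space = H^(tensor 7) where dim(H) = 23
dim = 23^7
= 529 (after 2 factors)
= 12167 (after 3 factors)
= 279841 (after 4 factors)
= 6436343 (after 5 factors)
= 148035889 (after 6 factors)
= 3404825447 (after 7 factors)
= 3404825447

3404825447


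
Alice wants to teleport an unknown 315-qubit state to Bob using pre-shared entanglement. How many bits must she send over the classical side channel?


Quantum teleportation requires 2 classical bits per qubit teleported.
315 qubit(s) -> 2 * 315 = 630 classical bits

630


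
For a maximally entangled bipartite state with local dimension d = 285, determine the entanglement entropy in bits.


For a maximally entangled state in d x d:
S = log2(d) = log2(285)
= 8.1548

8.1548


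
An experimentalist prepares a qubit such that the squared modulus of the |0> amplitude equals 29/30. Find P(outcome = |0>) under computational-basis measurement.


|alpha|^2 = 29/30 = 0.9667
|beta|^2 = 1 - 29/30 = 1/30 = 0.0333
P(|0>) = |alpha|^2 = 0.9667

0.9667


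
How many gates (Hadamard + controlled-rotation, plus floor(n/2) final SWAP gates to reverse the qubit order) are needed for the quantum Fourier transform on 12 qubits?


Hadamard gates: 12
Controlled rotations: n*(n-1)/2 = 12*11/2 = 66
SWAP gates: floor(n/2) = floor(12/2) = 6
Total = 12 + 66 + 6
= 84

84


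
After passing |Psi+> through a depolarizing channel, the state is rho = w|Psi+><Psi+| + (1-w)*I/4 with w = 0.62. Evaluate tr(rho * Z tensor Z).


|Psi+> = (|01> + |10>)/sqrt(2)
For the pure Bell state, <Z_A Z_B> = -1 (Bell-state Pauli correlator).
The maximally-mixed part I/4 has tr(I/4 * P tensor P) = 0 for any traceless Pauli P.
So <Z_A Z_B>_rho = w * (-1) + (1 - w) * 0
= 0.62 * (-1)
= -0.6200

-0.6200


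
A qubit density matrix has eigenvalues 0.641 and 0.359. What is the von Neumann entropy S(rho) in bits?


S = -p*log2(p) - (1-p)*log2(1-p)
p = 0.6410, 1-p = 0.3590
= -0.6410 * log2(0.6410) - 0.3590 * log2(0.3590)
= -(-0.4113) - (-0.5306)
= 0.9418

0.9418


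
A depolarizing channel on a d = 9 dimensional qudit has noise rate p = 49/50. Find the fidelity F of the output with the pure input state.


F = (1-p) + p/d
= (1 - 0.9800) + 0.9800/9
= 0.0200 + 0.1089
= 0.1289

0.1289


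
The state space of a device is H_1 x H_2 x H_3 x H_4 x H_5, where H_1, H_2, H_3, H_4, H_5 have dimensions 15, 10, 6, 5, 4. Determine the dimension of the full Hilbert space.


dim(H_1 x H_2 x H_3 x H_4 x H_5) = 15 * 10 * 6 * 5 * 4
= 150 * 6 * 5 * 4
= 900 * 5 * 4
= 4500 * 4
= 18000

18000


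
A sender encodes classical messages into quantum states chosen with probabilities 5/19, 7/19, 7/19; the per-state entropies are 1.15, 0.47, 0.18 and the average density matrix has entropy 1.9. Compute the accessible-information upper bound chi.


chi = S(rho) - sum_i p_i * S(rho_i)
Weighted entropy = 5/19 * 1.15 + 7/19 * 0.47 + 7/19 * 0.18
= 0.5421
chi = 1.9 - 0.5421
= 1.3579

1.3579


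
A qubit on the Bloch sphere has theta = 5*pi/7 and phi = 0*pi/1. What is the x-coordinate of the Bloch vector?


theta = 2.2440, phi = 0.0000
r_x = sin(theta)*cos(phi) = 0.7818 * 1.0000
r_x = 0.7818

0.7818


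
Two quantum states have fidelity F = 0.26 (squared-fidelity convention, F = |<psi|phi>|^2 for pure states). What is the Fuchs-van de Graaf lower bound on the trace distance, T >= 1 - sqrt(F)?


Fuchs-van de Graaf (squared-fidelity convention): 1 - sqrt(F) <= T <= sqrt(1 - F).
Lower bound: T >= 1 - sqrt(F)
sqrt(F) = sqrt(0.26) = 0.5099
T >= 1 - 0.5099
T >= 0.4901

0.4901


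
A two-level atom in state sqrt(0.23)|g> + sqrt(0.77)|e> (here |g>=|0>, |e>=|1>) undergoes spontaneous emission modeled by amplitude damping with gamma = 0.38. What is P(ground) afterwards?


For amplitude damping with parameter gamma on state sqrt(a)|0> + sqrt(b)|1>:
alpha^2 = 0.23, beta^2 = 0.77
P(|0>) = alpha^2 + gamma * beta^2
= 0.23 + 0.38 * 0.77
= 0.23 + 0.2926
= 0.5226

0.5226


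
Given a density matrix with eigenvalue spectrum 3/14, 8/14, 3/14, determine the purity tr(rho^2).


tr(rho^2) = sum of eigenvalues squared
= (3/14)^2 + (8/14)^2 + (3/14)^2
= (9 + 64 + 9) / 196
= 82/196
= 0.4184

0.4184


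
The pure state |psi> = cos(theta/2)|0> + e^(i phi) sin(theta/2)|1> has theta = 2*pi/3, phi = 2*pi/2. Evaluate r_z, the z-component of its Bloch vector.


theta = 2.0944, phi = 3.1416
r_z = cos(theta) = -0.5000

-0.5000


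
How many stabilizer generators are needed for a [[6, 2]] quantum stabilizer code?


For an [[n,k]] stabilizer code:
Number of stabilizer generators = n - k
= 6 - 2
= 4

4


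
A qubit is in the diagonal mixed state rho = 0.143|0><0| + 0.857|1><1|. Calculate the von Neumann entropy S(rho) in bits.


S = -p*log2(p) - (1-p)*log2(1-p)
p = 0.1430, 1-p = 0.8570
= -0.1430 * log2(0.1430) - 0.8570 * log2(0.8570)
= -(-0.4012) - (-0.1908)
= 0.5920

0.5920


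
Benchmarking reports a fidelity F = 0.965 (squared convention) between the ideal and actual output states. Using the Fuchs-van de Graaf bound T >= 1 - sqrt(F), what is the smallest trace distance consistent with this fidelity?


Fuchs-van de Graaf (squared-fidelity convention): 1 - sqrt(F) <= T <= sqrt(1 - F).
Lower bound: T >= 1 - sqrt(F)
sqrt(F) = sqrt(0.965) = 0.9823
T >= 1 - 0.9823
T >= 0.0177

0.0177


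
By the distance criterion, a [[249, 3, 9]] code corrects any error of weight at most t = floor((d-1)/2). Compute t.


Code parameters: [[249, 3, 9]], distance d = 9.
Number of correctable errors = floor((d-1)/2)
= floor((9 - 1)/2)
= floor(8/2)
= 4

4


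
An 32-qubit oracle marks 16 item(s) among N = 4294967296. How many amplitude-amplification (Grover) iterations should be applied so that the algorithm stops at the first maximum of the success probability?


After j Grover iterations the success probability is P(j) = sin^2((2j+1)*theta), where sin(theta) = sqrt(k/N).
N = 2^32 = 4294967296, k = 16
sin(theta) = sqrt(k/N) = 6.103515625e-05
theta = arcsin(sqrt(k/N)) = 6.103515629e-05 rad
P(j) reaches its first maximum when (2j+1)*theta is as close as possible to pi/2, i.e. j = round(pi/(4*theta) - 1/2).
pi/(4*theta) - 1/2 = 12867.4635
(For comparison, the common estimate pi/4 * sqrt(N/k) = 12867.9635; the exact maximiser is used here.)
Optimal iterations = 12867

12867


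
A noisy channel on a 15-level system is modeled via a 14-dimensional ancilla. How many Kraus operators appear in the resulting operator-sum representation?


Tracing out the environment in an orthonormal basis {|i>_E} gives Kraus operators K_i = <i|_E U |0>_E.
Number of Kraus operators = dim(H_env) = d_env
= 14

14


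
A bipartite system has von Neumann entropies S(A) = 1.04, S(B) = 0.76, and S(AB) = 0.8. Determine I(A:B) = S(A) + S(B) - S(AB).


I(A:B) = S(A) + S(B) - S(AB)
= 1.04 + 0.76 - 0.8
= 1.0000

1.0000


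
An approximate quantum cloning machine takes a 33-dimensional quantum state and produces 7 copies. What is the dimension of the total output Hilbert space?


Output space = H^(tensor 7) where dim(H) = 33
dim = 33^7
= 1089 (after 2 factors)
= 35937 (after 3 factors)
= 1185921 (after 4 factors)
= 39135393 (after 5 factors)
= 1291467969 (after 6 factors)
= 42618442977 (after 7 factors)
= 42618442977

42618442977


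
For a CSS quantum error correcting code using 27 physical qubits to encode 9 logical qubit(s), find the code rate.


Code rate R = k/n
= 9/27
= 0.3333

0.3333


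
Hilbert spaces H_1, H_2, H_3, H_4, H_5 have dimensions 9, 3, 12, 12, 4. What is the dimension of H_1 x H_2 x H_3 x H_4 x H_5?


dim(H_1 x H_2 x H_3 x H_4 x H_5) = 9 * 3 * 12 * 12 * 4
= 27 * 12 * 12 * 4
= 324 * 12 * 4
= 3888 * 4
= 15552

15552


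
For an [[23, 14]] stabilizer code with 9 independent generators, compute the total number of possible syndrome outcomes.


Each stabilizer generator gives a binary (+1 or -1) measurement outcome.
With 9 independent generators:
Total syndromes = 2^9
= 512

512


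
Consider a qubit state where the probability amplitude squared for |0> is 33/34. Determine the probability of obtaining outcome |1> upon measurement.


|alpha|^2 = 33/34 = 0.9706
|beta|^2 = 1 - 33/34 = 1/34 = 0.0294
P(|1>) = |beta|^2 = 0.0294

0.0294


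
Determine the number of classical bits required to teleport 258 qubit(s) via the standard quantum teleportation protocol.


Quantum teleportation requires 2 classical bits per qubit teleported.
258 qubit(s) -> 2 * 258 = 516 classical bits

516


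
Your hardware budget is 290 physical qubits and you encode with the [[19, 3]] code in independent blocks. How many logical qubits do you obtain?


Each code block uses 19 physical qubits for 3 logical qubit(s).
Number of complete blocks = floor(290 / 19) = 15
Logical qubits = 15 * 3
= 45

45


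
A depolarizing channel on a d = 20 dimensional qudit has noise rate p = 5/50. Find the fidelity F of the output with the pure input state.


F = (1-p) + p/d
= (1 - 0.1000) + 0.1000/20
= 0.9000 + 0.0050
= 0.9050

0.9050


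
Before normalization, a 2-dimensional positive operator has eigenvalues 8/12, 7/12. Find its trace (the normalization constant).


tr(M) = sum of eigenvalues
= 8/12 + 7/12
= 15/12
= 1.2500

1.2500


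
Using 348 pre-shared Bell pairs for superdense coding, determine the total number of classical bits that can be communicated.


Superdense coding allows 2 classical bits per shared entangled pair.
348 pair(s) -> 2 * 348 = 696 classical bits

696


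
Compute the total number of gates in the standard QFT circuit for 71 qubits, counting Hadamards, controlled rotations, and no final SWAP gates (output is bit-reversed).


Hadamard gates: 71
Controlled rotations: n*(n-1)/2 = 71*70/2 = 2485
SWAP gates: 0 (omitted)
Total = 71 + 2485
= 2556

2556


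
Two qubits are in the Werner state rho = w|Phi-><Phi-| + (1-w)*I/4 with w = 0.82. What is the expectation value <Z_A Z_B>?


|Phi-> = (|00> - |11>)/sqrt(2)
For the pure Bell state, <Z_A Z_B> = +1 (Bell-state Pauli correlator).
The maximally-mixed part I/4 has tr(I/4 * P tensor P) = 0 for any traceless Pauli P.
So <Z_A Z_B>_rho = w * (+1) + (1 - w) * 0
= 0.82 * (+1)
= 0.8200

0.8200


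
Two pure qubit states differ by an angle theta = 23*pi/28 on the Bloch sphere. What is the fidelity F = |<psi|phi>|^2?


For states separated by angle theta on Bloch sphere:
F = cos^2(theta/2)
theta = 23*pi/28 = 2.5806
theta/2 = 1.2903
cos(theta/2) = 0.2768
F = 0.0766

0.0766


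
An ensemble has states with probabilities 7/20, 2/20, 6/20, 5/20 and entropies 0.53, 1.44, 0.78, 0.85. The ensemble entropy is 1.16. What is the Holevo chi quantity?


chi = S(rho) - sum_i p_i * S(rho_i)
Weighted entropy = 7/20 * 0.53 + 2/20 * 1.44 + 6/20 * 0.78 + 5/20 * 0.85
= 0.7760
chi = 1.16 - 0.7760
= 0.3840

0.3840


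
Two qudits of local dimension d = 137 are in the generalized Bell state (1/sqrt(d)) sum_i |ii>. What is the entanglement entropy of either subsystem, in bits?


For a maximally entangled state in d x d:
S = log2(d) = log2(137)
= 7.0980

7.0980


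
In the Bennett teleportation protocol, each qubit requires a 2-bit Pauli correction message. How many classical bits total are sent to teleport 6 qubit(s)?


Quantum teleportation requires 2 classical bits per qubit teleported.
6 qubit(s) -> 2 * 6 = 12 classical bits

12


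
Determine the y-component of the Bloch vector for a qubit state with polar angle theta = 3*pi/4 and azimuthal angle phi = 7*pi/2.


theta = 2.3562, phi = 10.9956
r_y = sin(theta)*sin(phi) = 0.7071 * -1.0000
r_y = -0.7071

-0.7071


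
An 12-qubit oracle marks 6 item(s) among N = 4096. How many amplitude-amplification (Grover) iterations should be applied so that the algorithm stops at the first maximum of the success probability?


After j Grover iterations the success probability is P(j) = sin^2((2j+1)*theta), where sin(theta) = sqrt(k/N).
N = 2^12 = 4096, k = 6
sin(theta) = sqrt(k/N) = 0.03827327723
theta = arcsin(sqrt(k/N)) = 0.03828262746 rad
P(j) reaches its first maximum when (2j+1)*theta is as close as possible to pi/2, i.e. j = round(pi/(4*theta) - 1/2).
pi/(4*theta) - 1/2 = 20.0158
(For comparison, the common estimate pi/4 * sqrt(N/k) = 20.5208; the exact maximiser is used here.)
Optimal iterations = 20

20


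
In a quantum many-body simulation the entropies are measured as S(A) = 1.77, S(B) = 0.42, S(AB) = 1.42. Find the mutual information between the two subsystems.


I(A:B) = S(A) + S(B) - S(AB)
= 1.77 + 0.42 - 1.42
= 0.7700

0.7700


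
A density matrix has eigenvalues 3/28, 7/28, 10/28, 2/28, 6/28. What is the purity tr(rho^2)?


tr(rho^2) = sum of eigenvalues squared
= (3/28)^2 + (7/28)^2 + (10/28)^2 + (2/28)^2 + (6/28)^2
= (9 + 49 + 100 + 4 + 36) / 784
= 198/784
= 0.2526

0.2526


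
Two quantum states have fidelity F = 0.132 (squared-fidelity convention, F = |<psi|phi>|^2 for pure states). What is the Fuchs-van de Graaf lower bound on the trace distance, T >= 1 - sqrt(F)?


Fuchs-van de Graaf (squared-fidelity convention): 1 - sqrt(F) <= T <= sqrt(1 - F).
Lower bound: T >= 1 - sqrt(F)
sqrt(F) = sqrt(0.132) = 0.3633
T >= 1 - 0.3633
T >= 0.6367

0.6367


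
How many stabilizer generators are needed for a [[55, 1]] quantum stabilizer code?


For an [[n,k]] stabilizer code:
Number of stabilizer generators = n - k
= 55 - 1
= 54

54


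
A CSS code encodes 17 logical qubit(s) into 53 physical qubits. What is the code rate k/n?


Code rate R = k/n
= 17/53
= 0.3208

0.3208


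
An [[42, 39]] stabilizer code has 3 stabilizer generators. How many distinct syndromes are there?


Each stabilizer generator gives a binary (+1 or -1) measurement outcome.
With 3 independent generators:
Total syndromes = 2^3
= 8

8


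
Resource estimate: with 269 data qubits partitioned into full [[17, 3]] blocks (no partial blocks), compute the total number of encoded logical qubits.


Each code block uses 17 physical qubits for 3 logical qubit(s).
Number of complete blocks = floor(269 / 17) = 15
Logical qubits = 15 * 3
= 45

45


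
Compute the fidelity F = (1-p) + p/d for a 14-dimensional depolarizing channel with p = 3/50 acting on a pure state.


F = (1-p) + p/d
= (1 - 0.0600) + 0.0600/14
= 0.9400 + 0.0043
= 0.9443

0.9443


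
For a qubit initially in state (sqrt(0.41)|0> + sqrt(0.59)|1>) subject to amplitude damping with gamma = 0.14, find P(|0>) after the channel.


For amplitude damping with parameter gamma on state sqrt(a)|0> + sqrt(b)|1>:
alpha^2 = 0.41, beta^2 = 0.59
P(|0>) = alpha^2 + gamma * beta^2
= 0.41 + 0.14 * 0.59
= 0.41 + 0.0826
= 0.4926

0.4926


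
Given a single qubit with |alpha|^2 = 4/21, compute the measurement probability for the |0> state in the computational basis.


|alpha|^2 = 4/21 = 0.1905
|beta|^2 = 1 - 4/21 = 17/21 = 0.8095
P(|0>) = |alpha|^2 = 0.1905

0.1905


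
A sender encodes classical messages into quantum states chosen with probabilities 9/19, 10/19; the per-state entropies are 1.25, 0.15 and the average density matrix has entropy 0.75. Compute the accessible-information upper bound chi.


chi = S(rho) - sum_i p_i * S(rho_i)
Weighted entropy = 9/19 * 1.25 + 10/19 * 0.15
= 0.6711
chi = 0.75 - 0.6711
= 0.0789

0.0789


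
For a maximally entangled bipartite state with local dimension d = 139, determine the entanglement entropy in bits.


For a maximally entangled state in d x d:
S = log2(d) = log2(139)
= 7.1189

7.1189


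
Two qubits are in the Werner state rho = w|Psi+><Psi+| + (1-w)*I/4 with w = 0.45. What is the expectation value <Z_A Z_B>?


|Psi+> = (|01> + |10>)/sqrt(2)
For the pure Bell state, <Z_A Z_B> = -1 (Bell-state Pauli correlator).
The maximally-mixed part I/4 has tr(I/4 * P tensor P) = 0 for any traceless Pauli P.
So <Z_A Z_B>_rho = w * (-1) + (1 - w) * 0
= 0.45 * (-1)
= -0.4500

-0.4500


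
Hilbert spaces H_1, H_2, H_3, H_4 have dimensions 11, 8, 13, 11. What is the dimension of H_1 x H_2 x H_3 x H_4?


dim(H_1 x H_2 x H_3 x H_4) = 11 * 8 * 13 * 11
= 88 * 13 * 11
= 1144 * 11
= 12584

12584


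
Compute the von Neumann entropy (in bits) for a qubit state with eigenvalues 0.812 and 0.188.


S = -p*log2(p) - (1-p)*log2(1-p)
p = 0.8120, 1-p = 0.1880
= -0.8120 * log2(0.8120) - 0.1880 * log2(0.1880)
= -(-0.2440) - (-0.4533)
= 0.6973

0.6973


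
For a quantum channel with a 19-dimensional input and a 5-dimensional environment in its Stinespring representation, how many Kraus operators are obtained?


Tracing out the environment in an orthonormal basis {|i>_E} gives Kraus operators K_i = <i|_E U |0>_E.
Number of Kraus operators = dim(H_env) = d_env
= 5

5


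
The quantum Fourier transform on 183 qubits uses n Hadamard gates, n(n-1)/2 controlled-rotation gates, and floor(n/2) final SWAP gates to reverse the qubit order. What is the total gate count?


Hadamard gates: 183
Controlled rotations: n*(n-1)/2 = 183*182/2 = 16653
SWAP gates: floor(n/2) = floor(183/2) = 91
Total = 183 + 16653 + 91
= 16927

16927


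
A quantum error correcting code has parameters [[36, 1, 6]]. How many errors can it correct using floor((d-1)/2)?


Code parameters: [[36, 1, 6]], distance d = 6.
Number of correctable errors = floor((d-1)/2)
= floor((6 - 1)/2)
= floor(5/2)
= 2

2


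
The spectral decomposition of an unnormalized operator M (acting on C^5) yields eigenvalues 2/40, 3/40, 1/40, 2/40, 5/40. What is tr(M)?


tr(M) = sum of eigenvalues
= 2/40 + 3/40 + 1/40 + 2/40 + 5/40
= 13/40
= 0.3250

0.3250


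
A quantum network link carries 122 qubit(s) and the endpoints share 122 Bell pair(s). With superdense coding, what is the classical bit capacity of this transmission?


Superdense coding allows 2 classical bits per shared entangled pair.
122 pair(s) -> 2 * 122 = 244 classical bits

244
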